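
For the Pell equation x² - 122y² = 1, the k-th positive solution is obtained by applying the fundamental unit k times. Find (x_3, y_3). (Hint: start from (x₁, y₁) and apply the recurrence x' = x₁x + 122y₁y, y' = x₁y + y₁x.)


Step 1: Find the fundamental solution (x₁, y₁) of x² - 122y² = 1.
  Expand √122 as a continued fraction. a₀ = ⌊√122⌋ = 11; iterate m_{k+1} = d_k·a_k − m_k, d_{k+1} = (122 − m_{k+1}²)/d_k, a_{k+1} = ⌊(a₀ + m_{k+1})/d_{k+1}⌋ (starting m₀ = 0, d₀ = 1), with convergents p_k = a_k·p_{k-1} + p_{k-2}, q_k = a_k·q_{k-1} + q_{k-2} (p₋₁ = 1, q₋₁ = 0):
  k = 0: a₀ = 11; p₀/q₀ = 11/1; p₀² − 122·q₀² = 121 − 122 = -1.
  k = 1: m = 11, d = 1, a = ⌊(11 + 11)/1⌋ = 22; p/q = (22·11 + 1)/(22·1 + 0) = 243/22; p² − 122·q² = 59049 − 59048 = 1.
  The first convergent with p² − 122·q² = 1 gives the fundamental solution (x₁, y₁) = (243, 22).
Step 2: Apply the recurrence (x_{n+1}, y_{n+1}) = (x₁x_n + 122y₁y_n, x₁y_n + y₁x_n) repeatedly.
  From (x_1, y_1) = (243, 22): x_2 = 243·243 + 122·22·22 = 118097; y_2 = 243·22 + 22·243 = 10692.
  From (x_2, y_2) = (118097, 10692): x_3 = 243·118097 + 122·22·10692 = 57394899; y_3 = 243·10692 + 22·118097 = 5196290.
Step 3: Verify x_3² - 122·y_3² = 3294174431220201 - 3294174431220200 = 1 (should be 1). ✓

(x_1, y_1) = (243, 22); (x_3, y_3) = (57394899, 5196290).


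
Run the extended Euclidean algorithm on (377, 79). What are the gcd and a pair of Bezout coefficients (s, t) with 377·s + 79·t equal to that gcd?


Euclidean algorithm on (377, 79) — divide until remainder is 0:
  377 = 4 · 79 + 61
  79 = 1 · 61 + 18
  61 = 3 · 18 + 7
  18 = 2 · 7 + 4
  7 = 1 · 4 + 3
  4 = 1 · 3 + 1
  3 = 3 · 1 + 0
gcd(377, 79) = 1.
Track Bezout coefficients alongside the remainders: start with r₀ = 377 = a·1 + b·0 (s = 1, t = 0) and r₁ = 79 = a·0 + b·1 (s = 0, t = 1); each new remainder r_{k+1} = r_{k-1} − q_k·r_k inherits s_{k+1} = s_{k-1} − q_k·s_k, t_{k+1} = t_{k-1} − q_k·t_k, so r_k = a·s_k + b·t_k at every step:
  q = 4: r = 61, s = 1 − 4·0 = 1, t = 0 − 4·1 = -4  (check: 377·1 + 79·(-4) = 61)
  q = 1: r = 18, s = 0 − 1·1 = -1, t = 1 − 1·(-4) = 5  (check: 377·(-1) + 79·5 = 18)
  q = 3: r = 7, s = 1 − 3·(-1) = 4, t = -4 − 3·5 = -19  (check: 377·4 + 79·(-19) = 7)
  q = 2: r = 4, s = -1 − 2·4 = -9, t = 5 − 2·(-19) = 43  (check: 377·(-9) + 79·43 = 4)
  q = 1: r = 3, s = 4 − 1·(-9) = 13, t = -19 − 1·43 = -62  (check: 377·13 + 79·(-62) = 3)
  q = 1: r = 1, s = -9 − 1·13 = -22, t = 43 − 1·(-62) = 105  (check: 377·(-22) + 79·105 = 1)
The row with r = 1 (the gcd) gives the Bezout coefficients s = -22, t = 105.
Result: 377 · (-22) + 79 · (105) = 1.

gcd(377, 79) = 1; s = -22, t = 105 (check: 377·(-22) + 79·105 = 1).


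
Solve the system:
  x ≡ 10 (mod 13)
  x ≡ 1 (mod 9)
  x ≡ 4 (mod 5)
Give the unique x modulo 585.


Moduli 13, 9, 5 are pairwise coprime; by CRT there is a unique solution modulo M = 13 · 9 · 5 = 585.
Solve pairwise, accumulating the modulus:
  Start with x ≡ 10 (mod 13).
  Combine with x ≡ 1 (mod 9): since gcd(13, 9) = 1, we get a unique residue mod 117.
    Write x = 10 + 13·t and substitute into x ≡ 1 (mod 9): 13·t ≡ 1 − 10 = -9 (mod 9).
    Reduce coefficients mod 9: 4·t ≡ 0 (mod 9).
    The inverse of 4 mod 9 is 7 (since 4·7 = 28 = 3·9 + 1), so t ≡ 7·0 = 0 ≡ 0 (mod 9).
    Then x = 10 + 13·0 = 10, valid modulo lcm(13, 9) = 117: x ≡ 10 (mod 117).
  Combine with x ≡ 4 (mod 5): since gcd(117, 5) = 1, we get a unique residue mod 585.
    Write x = 10 + 117·t and substitute into x ≡ 4 (mod 5): 117·t ≡ 4 − 10 = -6 (mod 5).
    Reduce coefficients mod 5: 2·t ≡ 4 (mod 5).
    The inverse of 2 mod 5 is 3 (since 2·3 = 6 = 1·5 + 1), so t ≡ 3·4 = 12 ≡ 2 (mod 5).
    Then x = 10 + 117·2 = 244, valid modulo lcm(117, 5) = 585: x ≡ 244 (mod 585).
Verify: 244 mod 13 = 10 ✓, 244 mod 9 = 1 ✓, 244 mod 5 = 4 ✓.

x ≡ 244 (mod 585).


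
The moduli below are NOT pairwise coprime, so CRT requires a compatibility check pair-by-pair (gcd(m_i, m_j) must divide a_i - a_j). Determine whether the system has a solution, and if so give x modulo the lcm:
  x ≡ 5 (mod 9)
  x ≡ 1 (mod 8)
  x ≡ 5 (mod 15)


Moduli 9, 8, 15 are not pairwise coprime, so CRT works modulo lcm(m_i) when all pairwise compatibility conditions hold.
Pairwise compatibility: gcd(m_i, m_j) must divide a_i - a_j for every pair.
Merge one congruence at a time:
  Start: x ≡ 5 (mod 9).
  Combine with x ≡ 1 (mod 8): gcd(9, 8) = 1; 1 - 5 = -4, which IS divisible by 1, so compatible.
    Write x = 5 + 9·t and substitute into x ≡ 1 (mod 8): 9·t ≡ 1 − 5 = -4 (mod 8).
    Reduce coefficients mod 8: 1·t ≡ 4 (mod 8).
    So t ≡ 4 (mod 8).
    Then x = 5 + 9·4 = 41, valid modulo lcm(9, 8) = 72: x ≡ 41 (mod 72).
  Combine with x ≡ 5 (mod 15): gcd(72, 15) = 3; 5 - 41 = -36, which IS divisible by 3, so compatible.
    Write x = 41 + 72·t and substitute into x ≡ 5 (mod 15): 72·t ≡ 5 − 41 = -36 (mod 15).
    Divide the congruence (and modulus) by g = 3: 24·t ≡ -12 (mod 5).
    Reduce coefficients mod 5: 4·t ≡ 3 (mod 5).
    The inverse of 4 mod 5 is 4 (since 4·4 = 16 = 3·5 + 1), so t ≡ 4·3 = 12 ≡ 2 (mod 5).
    Then x = 41 + 72·2 = 185, valid modulo lcm(72, 15) = 360: x ≡ 185 (mod 360).
Verify: 185 mod 9 = 5, 185 mod 8 = 1, 185 mod 15 = 5.

x ≡ 185 (mod 360).


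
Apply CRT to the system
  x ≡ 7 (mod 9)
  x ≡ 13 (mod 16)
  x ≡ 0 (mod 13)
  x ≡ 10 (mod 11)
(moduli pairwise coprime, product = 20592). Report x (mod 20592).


Product of moduli M = 9 · 16 · 13 · 11 = 20592.
Merge one congruence at a time:
  Start: x ≡ 7 (mod 9).
  Combine with x ≡ 13 (mod 16); new modulus lcm = 144.
    Write x = 7 + 9·t and substitute into x ≡ 13 (mod 16): 9·t ≡ 13 − 7 = 6 (mod 16).
    The inverse of 9 mod 16 is 9 (since 9·9 = 81 = 5·16 + 1), so t ≡ 9·6 = 54 ≡ 6 (mod 16).
    Then x = 7 + 9·6 = 61, valid modulo lcm(9, 16) = 144: x ≡ 61 (mod 144).
  Combine with x ≡ 0 (mod 13); new modulus lcm = 1872.
    Write x = 61 + 144·t and substitute into x ≡ 0 (mod 13): 144·t ≡ 0 − 61 = -61 (mod 13).
    Reduce coefficients mod 13: 1·t ≡ 4 (mod 13).
    So t ≡ 4 (mod 13).
    Then x = 61 + 144·4 = 637, valid modulo lcm(144, 13) = 1872: x ≡ 637 (mod 1872).
  Combine with x ≡ 10 (mod 11); new modulus lcm = 20592.
    Write x = 637 + 1872·t and substitute into x ≡ 10 (mod 11): 1872·t ≡ 10 − 637 = -627 (mod 11).
    Reduce coefficients mod 11: 2·t ≡ 0 (mod 11).
    The inverse of 2 mod 11 is 6 (since 2·6 = 12 = 1·11 + 1), so t ≡ 6·0 = 0 ≡ 0 (mod 11).
    Then x = 637 + 1872·0 = 637, valid modulo lcm(1872, 11) = 20592: x ≡ 637 (mod 20592).
Verify against each original: 637 mod 9 = 7, 637 mod 16 = 13, 637 mod 13 = 0, 637 mod 11 = 10.

x ≡ 637 (mod 20592).


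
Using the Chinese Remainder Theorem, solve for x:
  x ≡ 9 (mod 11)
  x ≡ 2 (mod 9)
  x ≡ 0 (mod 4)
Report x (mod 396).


Moduli 11, 9, 4 are pairwise coprime; by CRT there is a unique solution modulo M = 11 · 9 · 4 = 396.
Solve pairwise, accumulating the modulus:
  Start with x ≡ 9 (mod 11).
  Combine with x ≡ 2 (mod 9): since gcd(11, 9) = 1, we get a unique residue mod 99.
    Write x = 9 + 11·t and substitute into x ≡ 2 (mod 9): 11·t ≡ 2 − 9 = -7 (mod 9).
    Reduce coefficients mod 9: 2·t ≡ 2 (mod 9).
    The inverse of 2 mod 9 is 5 (since 2·5 = 10 = 1·9 + 1), so t ≡ 5·2 = 10 ≡ 1 (mod 9).
    Then x = 9 + 11·1 = 20, valid modulo lcm(11, 9) = 99: x ≡ 20 (mod 99).
  Combine with x ≡ 0 (mod 4): since gcd(99, 4) = 1, we get a unique residue mod 396.
    Write x = 20 + 99·t and substitute into x ≡ 0 (mod 4): 99·t ≡ 0 − 20 = -20 (mod 4).
    Reduce coefficients mod 4: 3·t ≡ 0 (mod 4).
    The inverse of 3 mod 4 is 3 (since 3·3 = 9 = 2·4 + 1), so t ≡ 3·0 = 0 ≡ 0 (mod 4).
    Then x = 20 + 99·0 = 20, valid modulo lcm(99, 4) = 396: x ≡ 20 (mod 396).
Verify: 20 mod 11 = 9 ✓, 20 mod 9 = 2 ✓, 20 mod 4 = 0 ✓.

x ≡ 20 (mod 396).


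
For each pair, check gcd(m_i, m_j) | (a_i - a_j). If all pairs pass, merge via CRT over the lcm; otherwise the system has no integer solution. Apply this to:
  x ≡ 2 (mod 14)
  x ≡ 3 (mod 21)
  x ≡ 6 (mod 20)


Moduli 14, 21, 20 are not pairwise coprime, so CRT works modulo lcm(m_i) when all pairwise compatibility conditions hold.
Pairwise compatibility: gcd(m_i, m_j) must divide a_i - a_j for every pair.
Merge one congruence at a time:
  Start: x ≡ 2 (mod 14).
  Combine with x ≡ 3 (mod 21): gcd(14, 21) = 7, and 3 - 2 = 1 is NOT divisible by 7.
    ⇒ system is inconsistent (no integer solution).

No solution (the system is inconsistent).


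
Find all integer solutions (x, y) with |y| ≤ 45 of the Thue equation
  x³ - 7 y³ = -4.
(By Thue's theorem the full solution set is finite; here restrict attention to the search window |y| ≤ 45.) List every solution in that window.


The equation is x³ - 7y³ = -4. For fixed y, x³ = 7·y³ − 4, so a solution requires the RHS to be a perfect cube.
Strategy: iterate y from -45 to 45, compute RHS = 7·y³ − 4, and check whether it is a (positive or negative) perfect cube.
Check small values of y:
  y = 0: RHS = -4 is not a perfect cube.
  y = 1: RHS = 3 is not a perfect cube.
  y = -1: RHS = -11 is not a perfect cube.
  y = 2: RHS = 52 is not a perfect cube.
  y = -2: RHS = -60 is not a perfect cube.
  y = 3: RHS = 185 is not a perfect cube.
  y = -3: RHS = -193 is not a perfect cube.
Continuing the search up to |y| = 45 finds no solutions either.
No (x, y) in the scanned range satisfies the equation.

No integer solutions with |y| ≤ 45.


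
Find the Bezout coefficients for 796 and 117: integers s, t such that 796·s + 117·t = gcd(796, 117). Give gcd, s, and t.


Euclidean algorithm on (796, 117) — divide until remainder is 0:
  796 = 6 · 117 + 94
  117 = 1 · 94 + 23
  94 = 4 · 23 + 2
  23 = 11 · 2 + 1
  2 = 2 · 1 + 0
gcd(796, 117) = 1.
Track Bezout coefficients alongside the remainders: start with r₀ = 796 = a·1 + b·0 (s = 1, t = 0) and r₁ = 117 = a·0 + b·1 (s = 0, t = 1); each new remainder r_{k+1} = r_{k-1} − q_k·r_k inherits s_{k+1} = s_{k-1} − q_k·s_k, t_{k+1} = t_{k-1} − q_k·t_k, so r_k = a·s_k + b·t_k at every step:
  q = 6: r = 94, s = 1 − 6·0 = 1, t = 0 − 6·1 = -6  (check: 796·1 + 117·(-6) = 94)
  q = 1: r = 23, s = 0 − 1·1 = -1, t = 1 − 1·(-6) = 7  (check: 796·(-1) + 117·7 = 23)
  q = 4: r = 2, s = 1 − 4·(-1) = 5, t = -6 − 4·7 = -34  (check: 796·5 + 117·(-34) = 2)
  q = 11: r = 1, s = -1 − 11·5 = -56, t = 7 − 11·(-34) = 381  (check: 796·(-56) + 117·381 = 1)
The row with r = 1 (the gcd) gives the Bezout coefficients s = -56, t = 381.
Result: 796 · (-56) + 117 · (381) = 1.

gcd(796, 117) = 1; s = -56, t = 381 (check: 796·(-56) + 117·381 = 1).


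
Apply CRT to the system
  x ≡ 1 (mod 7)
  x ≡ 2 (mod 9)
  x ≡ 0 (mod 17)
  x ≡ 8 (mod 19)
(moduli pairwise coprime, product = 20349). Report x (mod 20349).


Product of moduli M = 7 · 9 · 17 · 19 = 20349.
Merge one congruence at a time:
  Start: x ≡ 1 (mod 7).
  Combine with x ≡ 2 (mod 9); new modulus lcm = 63.
    Write x = 1 + 7·t and substitute into x ≡ 2 (mod 9): 7·t ≡ 2 − 1 = 1 (mod 9).
    The inverse of 7 mod 9 is 4 (since 7·4 = 28 = 3·9 + 1), so t ≡ 4·1 = 4 ≡ 4 (mod 9).
    Then x = 1 + 7·4 = 29, valid modulo lcm(7, 9) = 63: x ≡ 29 (mod 63).
  Combine with x ≡ 0 (mod 17); new modulus lcm = 1071.
    Write x = 29 + 63·t and substitute into x ≡ 0 (mod 17): 63·t ≡ 0 − 29 = -29 (mod 17).
    Reduce coefficients mod 17: 12·t ≡ 5 (mod 17).
    The inverse of 12 mod 17 is 10 (since 12·10 = 120 = 7·17 + 1), so t ≡ 10·5 = 50 ≡ 16 (mod 17).
    Then x = 29 + 63·16 = 1037, valid modulo lcm(63, 17) = 1071: x ≡ 1037 (mod 1071).
  Combine with x ≡ 8 (mod 19); new modulus lcm = 20349.
    Write x = 1037 + 1071·t and substitute into x ≡ 8 (mod 19): 1071·t ≡ 8 − 1037 = -1029 (mod 19).
    Reduce coefficients mod 19: 7·t ≡ 16 (mod 19).
    The inverse of 7 mod 19 is 11 (since 7·11 = 77 = 4·19 + 1), so t ≡ 11·16 = 176 ≡ 5 (mod 19).
    Then x = 1037 + 1071·5 = 6392, valid modulo lcm(1071, 19) = 20349: x ≡ 6392 (mod 20349).
Verify against each original: 6392 mod 7 = 1, 6392 mod 9 = 2, 6392 mod 17 = 0, 6392 mod 19 = 8.

x ≡ 6392 (mod 20349).


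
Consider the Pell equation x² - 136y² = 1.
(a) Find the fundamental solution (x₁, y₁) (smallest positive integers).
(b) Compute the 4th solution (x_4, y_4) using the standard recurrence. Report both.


Step 1: Find the fundamental solution (x₁, y₁) of x² - 136y² = 1.
  Expand √136 as a continued fraction. a₀ = ⌊√136⌋ = 11; iterate m_{k+1} = d_k·a_k − m_k, d_{k+1} = (136 − m_{k+1}²)/d_k, a_{k+1} = ⌊(a₀ + m_{k+1})/d_{k+1}⌋ (starting m₀ = 0, d₀ = 1), with convergents p_k = a_k·p_{k-1} + p_{k-2}, q_k = a_k·q_{k-1} + q_{k-2} (p₋₁ = 1, q₋₁ = 0):
  k = 0: a₀ = 11; p₀/q₀ = 11/1; p₀² − 136·q₀² = 121 − 136 = -15.
  k = 1: m = 11, d = 15, a = ⌊(11 + 11)/15⌋ = 1; p/q = (1·11 + 1)/(1·1 + 0) = 12/1; p² − 136·q² = 144 − 136 = 8.
  k = 2: m = 4, d = 8, a = ⌊(11 + 4)/8⌋ = 1; p/q = (1·12 + 11)/(1·1 + 1) = 23/2; p² − 136·q² = 529 − 544 = -15.
  k = 3: m = 4, d = 15, a = ⌊(11 + 4)/15⌋ = 1; p/q = (1·23 + 12)/(1·2 + 1) = 35/3; p² − 136·q² = 1225 − 1224 = 1.
  The first convergent with p² − 136·q² = 1 gives the fundamental solution (x₁, y₁) = (35, 3).
Step 2: Apply the recurrence (x_{n+1}, y_{n+1}) = (x₁x_n + 136y₁y_n, x₁y_n + y₁x_n) repeatedly.
  From (x_1, y_1) = (35, 3): x_2 = 35·35 + 136·3·3 = 2449; y_2 = 35·3 + 3·35 = 210.
  From (x_2, y_2) = (2449, 210): x_3 = 35·2449 + 136·3·210 = 171395; y_3 = 35·210 + 3·2449 = 14697.
  From (x_3, y_3) = (171395, 14697): x_4 = 35·171395 + 136·3·14697 = 11995201; y_4 = 35·14697 + 3·171395 = 1028580.
Step 3: Verify x_4² - 136·y_4² = 143884847030401 - 143884847030400 = 1 (should be 1). ✓

(x_1, y_1) = (35, 3); (x_4, y_4) = (11995201, 1028580).


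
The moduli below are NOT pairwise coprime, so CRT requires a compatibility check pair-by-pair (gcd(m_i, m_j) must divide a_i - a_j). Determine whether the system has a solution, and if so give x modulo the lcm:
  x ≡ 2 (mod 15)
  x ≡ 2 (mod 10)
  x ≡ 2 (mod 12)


Moduli 15, 10, 12 are not pairwise coprime, so CRT works modulo lcm(m_i) when all pairwise compatibility conditions hold.
Pairwise compatibility: gcd(m_i, m_j) must divide a_i - a_j for every pair.
Merge one congruence at a time:
  Start: x ≡ 2 (mod 15).
  Combine with x ≡ 2 (mod 10): gcd(15, 10) = 5; 2 - 2 = 0, which IS divisible by 5, so compatible.
    Write x = 2 + 15·t and substitute into x ≡ 2 (mod 10): 15·t ≡ 2 − 2 = 0 (mod 10).
    Divide the congruence (and modulus) by g = 5: 3·t ≡ 0 (mod 2).
    Reduce coefficients mod 2: 1·t ≡ 0 (mod 2).
    So t ≡ 0 (mod 2).
    Then x = 2 + 15·0 = 2, valid modulo lcm(15, 10) = 30: x ≡ 2 (mod 30).
  Combine with x ≡ 2 (mod 12): gcd(30, 12) = 6; 2 - 2 = 0, which IS divisible by 6, so compatible.
    Write x = 2 + 30·t and substitute into x ≡ 2 (mod 12): 30·t ≡ 2 − 2 = 0 (mod 12).
    Divide the congruence (and modulus) by g = 6: 5·t ≡ 0 (mod 2).
    Reduce coefficients mod 2: 1·t ≡ 0 (mod 2).
    So t ≡ 0 (mod 2).
    Then x = 2 + 30·0 = 2, valid modulo lcm(30, 12) = 60: x ≡ 2 (mod 60).
Verify: 2 mod 15 = 2, 2 mod 10 = 2, 2 mod 12 = 2.

x ≡ 2 (mod 60).


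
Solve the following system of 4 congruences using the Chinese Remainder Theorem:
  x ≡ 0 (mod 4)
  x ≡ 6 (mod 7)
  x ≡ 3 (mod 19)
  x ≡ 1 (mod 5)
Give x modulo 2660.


Product of moduli M = 4 · 7 · 19 · 5 = 2660.
Merge one congruence at a time:
  Start: x ≡ 0 (mod 4).
  Combine with x ≡ 6 (mod 7); new modulus lcm = 28.
    Write x = 0 + 4·t and substitute into x ≡ 6 (mod 7): 4·t ≡ 6 − 0 = 6 (mod 7).
    The inverse of 4 mod 7 is 2 (since 4·2 = 8 = 1·7 + 1), so t ≡ 2·6 = 12 ≡ 5 (mod 7).
    Then x = 0 + 4·5 = 20, valid modulo lcm(4, 7) = 28: x ≡ 20 (mod 28).
  Combine with x ≡ 3 (mod 19); new modulus lcm = 532.
    Write x = 20 + 28·t and substitute into x ≡ 3 (mod 19): 28·t ≡ 3 − 20 = -17 (mod 19).
    Reduce coefficients mod 19: 9·t ≡ 2 (mod 19).
    The inverse of 9 mod 19 is 17 (since 9·17 = 153 = 8·19 + 1), so t ≡ 17·2 = 34 ≡ 15 (mod 19).
    Then x = 20 + 28·15 = 440, valid modulo lcm(28, 19) = 532: x ≡ 440 (mod 532).
  Combine with x ≡ 1 (mod 5); new modulus lcm = 2660.
    Write x = 440 + 532·t and substitute into x ≡ 1 (mod 5): 532·t ≡ 1 − 440 = -439 (mod 5).
    Reduce coefficients mod 5: 2·t ≡ 1 (mod 5).
    The inverse of 2 mod 5 is 3 (since 2·3 = 6 = 1·5 + 1), so t ≡ 3·1 = 3 ≡ 3 (mod 5).
    Then x = 440 + 532·3 = 2036, valid modulo lcm(532, 5) = 2660: x ≡ 2036 (mod 2660).
Verify against each original: 2036 mod 4 = 0, 2036 mod 7 = 6, 2036 mod 19 = 3, 2036 mod 5 = 1.

x ≡ 2036 (mod 2660).


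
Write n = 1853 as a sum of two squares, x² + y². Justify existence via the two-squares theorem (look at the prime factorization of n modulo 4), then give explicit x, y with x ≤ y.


Step 1: Factor n = 1853 = 17 · 109.
Step 2: Check the mod-4 condition on each prime factor: 17 ≡ 1 (mod 4), exponent 1; 109 ≡ 1 (mod 4), exponent 1.
All primes ≡ 3 (mod 4) appear to even exponent (or don't appear), so by the two-squares theorem n IS expressible as a sum of two squares.
Step 3: Build a representation. Here n = 17 · 109 is a product of primes ≡ 1 (mod 4). Each prime p ≡ 1 (mod 4) is itself a sum of two squares; find a² by testing p − a² for a perfect square:
  17: 17 − 1² = 16 = 4² ⇒ 17 = 1² + 4².
  109: 109 − 1² = 108, 109 − 2² = 105, 109 − 3² = 100 = 10² ⇒ 109 = 3² + 10².
  Combine using the Brahmagupta–Fibonacci identity (a² + b²)(c² + d²) = (ac − bd)² + (ad + bc)² = (ac + bd)² + (ad − bc)²:
  17 · 109 = 1853: from (1² + 4²)(3² + 10²), take (1·3 − 4·10, 1·10 + 4·3) = (3 − 40, 10 + 12) = (-37, 22); dropping signs (only squares matter) gives (37, 22); check 37² + 22² = 1369 + 484 = 1853 ✓.
Step 4: Order so x ≤ y and verify: 22² + 37² = 484 + 1369 = 1853 = n. ✓

n = 1853 = 22² + 37² (one valid representation with x ≤ y).


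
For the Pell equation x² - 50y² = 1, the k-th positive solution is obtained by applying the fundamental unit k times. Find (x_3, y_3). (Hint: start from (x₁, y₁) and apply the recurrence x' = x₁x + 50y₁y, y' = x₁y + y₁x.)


Step 1: Find the fundamental solution (x₁, y₁) of x² - 50y² = 1.
  Expand √50 as a continued fraction. a₀ = ⌊√50⌋ = 7; iterate m_{k+1} = d_k·a_k − m_k, d_{k+1} = (50 − m_{k+1}²)/d_k, a_{k+1} = ⌊(a₀ + m_{k+1})/d_{k+1}⌋ (starting m₀ = 0, d₀ = 1), with convergents p_k = a_k·p_{k-1} + p_{k-2}, q_k = a_k·q_{k-1} + q_{k-2} (p₋₁ = 1, q₋₁ = 0):
  k = 0: a₀ = 7; p₀/q₀ = 7/1; p₀² − 50·q₀² = 49 − 50 = -1.
  k = 1: m = 7, d = 1, a = ⌊(7 + 7)/1⌋ = 14; p/q = (14·7 + 1)/(14·1 + 0) = 99/14; p² − 50·q² = 9801 − 9800 = 1.
  The first convergent with p² − 50·q² = 1 gives the fundamental solution (x₁, y₁) = (99, 14).
Step 2: Apply the recurrence (x_{n+1}, y_{n+1}) = (x₁x_n + 50y₁y_n, x₁y_n + y₁x_n) repeatedly.
  From (x_1, y_1) = (99, 14): x_2 = 99·99 + 50·14·14 = 19601; y_2 = 99·14 + 14·99 = 2772.
  From (x_2, y_2) = (19601, 2772): x_3 = 99·19601 + 50·14·2772 = 3880899; y_3 = 99·2772 + 14·19601 = 548842.
Step 3: Verify x_3² - 50·y_3² = 15061377048201 - 15061377048200 = 1 (should be 1). ✓

(x_1, y_1) = (99, 14); (x_3, y_3) = (3880899, 548842).


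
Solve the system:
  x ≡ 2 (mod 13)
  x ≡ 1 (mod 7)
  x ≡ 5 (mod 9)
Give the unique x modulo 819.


Moduli 13, 7, 9 are pairwise coprime; by CRT there is a unique solution modulo M = 13 · 7 · 9 = 819.
Solve pairwise, accumulating the modulus:
  Start with x ≡ 2 (mod 13).
  Combine with x ≡ 1 (mod 7): since gcd(13, 7) = 1, we get a unique residue mod 91.
    Write x = 2 + 13·t and substitute into x ≡ 1 (mod 7): 13·t ≡ 1 − 2 = -1 (mod 7).
    Reduce coefficients mod 7: 6·t ≡ 6 (mod 7).
    The inverse of 6 mod 7 is 6 (since 6·6 = 36 = 5·7 + 1), so t ≡ 6·6 = 36 ≡ 1 (mod 7).
    Then x = 2 + 13·1 = 15, valid modulo lcm(13, 7) = 91: x ≡ 15 (mod 91).
  Combine with x ≡ 5 (mod 9): since gcd(91, 9) = 1, we get a unique residue mod 819.
    Write x = 15 + 91·t and substitute into x ≡ 5 (mod 9): 91·t ≡ 5 − 15 = -10 (mod 9).
    Reduce coefficients mod 9: 1·t ≡ 8 (mod 9).
    So t ≡ 8 (mod 9).
    Then x = 15 + 91·8 = 743, valid modulo lcm(91, 9) = 819: x ≡ 743 (mod 819).
Verify: 743 mod 13 = 2 ✓, 743 mod 7 = 1 ✓, 743 mod 9 = 5 ✓.

x ≡ 743 (mod 819).


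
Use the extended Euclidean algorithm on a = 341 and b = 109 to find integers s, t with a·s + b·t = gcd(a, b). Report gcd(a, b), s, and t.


Euclidean algorithm on (341, 109) — divide until remainder is 0:
  341 = 3 · 109 + 14
  109 = 7 · 14 + 11
  14 = 1 · 11 + 3
  11 = 3 · 3 + 2
  3 = 1 · 2 + 1
  2 = 2 · 1 + 0
gcd(341, 109) = 1.
Track Bezout coefficients alongside the remainders: start with r₀ = 341 = a·1 + b·0 (s = 1, t = 0) and r₁ = 109 = a·0 + b·1 (s = 0, t = 1); each new remainder r_{k+1} = r_{k-1} − q_k·r_k inherits s_{k+1} = s_{k-1} − q_k·s_k, t_{k+1} = t_{k-1} − q_k·t_k, so r_k = a·s_k + b·t_k at every step:
  q = 3: r = 14, s = 1 − 3·0 = 1, t = 0 − 3·1 = -3  (check: 341·1 + 109·(-3) = 14)
  q = 7: r = 11, s = 0 − 7·1 = -7, t = 1 − 7·(-3) = 22  (check: 341·(-7) + 109·22 = 11)
  q = 1: r = 3, s = 1 − 1·(-7) = 8, t = -3 − 1·22 = -25  (check: 341·8 + 109·(-25) = 3)
  q = 3: r = 2, s = -7 − 3·8 = -31, t = 22 − 3·(-25) = 97  (check: 341·(-31) + 109·97 = 2)
  q = 1: r = 1, s = 8 − 1·(-31) = 39, t = -25 − 1·97 = -122  (check: 341·39 + 109·(-122) = 1)
The row with r = 1 (the gcd) gives the Bezout coefficients s = 39, t = -122.
Result: 341 · (39) + 109 · (-122) = 1.

gcd(341, 109) = 1; s = 39, t = -122 (check: 341·39 + 109·(-122) = 1).


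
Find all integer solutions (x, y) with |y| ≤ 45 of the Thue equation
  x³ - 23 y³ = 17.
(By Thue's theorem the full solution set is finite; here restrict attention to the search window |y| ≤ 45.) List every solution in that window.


The equation is x³ - 23y³ = 17. For fixed y, x³ = 23·y³ + 17, so a solution requires the RHS to be a perfect cube.
Strategy: iterate y from -45 to 45, compute RHS = 23·y³ + 17, and check whether it is a (positive or negative) perfect cube.
Check small values of y:
  y = 0: RHS = 17 is not a perfect cube.
  y = 1: RHS = 40 is not a perfect cube.
  y = -1: RHS = -6 is not a perfect cube.
  y = 2: RHS = 201 is not a perfect cube.
  y = -2: RHS = -167 is not a perfect cube.
  y = 3: RHS = 638 is not a perfect cube.
  y = -3: RHS = -604 is not a perfect cube.
Continuing the search up to |y| = 45 finds no solutions either.
No (x, y) in the scanned range satisfies the equation.

No integer solutions with |y| ≤ 45.


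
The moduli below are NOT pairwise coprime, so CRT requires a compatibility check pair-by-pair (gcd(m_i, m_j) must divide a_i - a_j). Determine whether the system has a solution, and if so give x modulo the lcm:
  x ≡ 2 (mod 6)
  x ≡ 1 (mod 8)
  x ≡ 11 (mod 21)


Moduli 6, 8, 21 are not pairwise coprime, so CRT works modulo lcm(m_i) when all pairwise compatibility conditions hold.
Pairwise compatibility: gcd(m_i, m_j) must divide a_i - a_j for every pair.
Merge one congruence at a time:
  Start: x ≡ 2 (mod 6).
  Combine with x ≡ 1 (mod 8): gcd(6, 8) = 2, and 1 - 2 = -1 is NOT divisible by 2.
    ⇒ system is inconsistent (no integer solution).

No solution (the system is inconsistent).


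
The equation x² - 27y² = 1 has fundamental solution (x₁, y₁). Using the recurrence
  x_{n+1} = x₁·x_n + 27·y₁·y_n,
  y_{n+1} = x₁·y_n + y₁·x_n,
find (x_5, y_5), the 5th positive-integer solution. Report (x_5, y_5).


Step 1: Find the fundamental solution (x₁, y₁) of x² - 27y² = 1.
  Expand √27 as a continued fraction. a₀ = ⌊√27⌋ = 5; iterate m_{k+1} = d_k·a_k − m_k, d_{k+1} = (27 − m_{k+1}²)/d_k, a_{k+1} = ⌊(a₀ + m_{k+1})/d_{k+1}⌋ (starting m₀ = 0, d₀ = 1), with convergents p_k = a_k·p_{k-1} + p_{k-2}, q_k = a_k·q_{k-1} + q_{k-2} (p₋₁ = 1, q₋₁ = 0):
  k = 0: a₀ = 5; p₀/q₀ = 5/1; p₀² − 27·q₀² = 25 − 27 = -2.
  k = 1: m = 5, d = 2, a = ⌊(5 + 5)/2⌋ = 5; p/q = (5·5 + 1)/(5·1 + 0) = 26/5; p² − 27·q² = 676 − 675 = 1.
  The first convergent with p² − 27·q² = 1 gives the fundamental solution (x₁, y₁) = (26, 5).
Step 2: Apply the recurrence (x_{n+1}, y_{n+1}) = (x₁x_n + 27y₁y_n, x₁y_n + y₁x_n) repeatedly.
  From (x_1, y_1) = (26, 5): x_2 = 26·26 + 27·5·5 = 1351; y_2 = 26·5 + 5·26 = 260.
  From (x_2, y_2) = (1351, 260): x_3 = 26·1351 + 27·5·260 = 70226; y_3 = 26·260 + 5·1351 = 13515.
  From (x_3, y_3) = (70226, 13515): x_4 = 26·70226 + 27·5·13515 = 3650401; y_4 = 26·13515 + 5·70226 = 702520.
  From (x_4, y_4) = (3650401, 702520): x_5 = 26·3650401 + 27·5·702520 = 189750626; y_5 = 26·702520 + 5·3650401 = 36517525.
Step 3: Verify x_5² - 27·y_5² = 36005300067391876 - 36005300067391875 = 1 (should be 1). ✓

(x_1, y_1) = (26, 5); (x_5, y_5) = (189750626, 36517525).


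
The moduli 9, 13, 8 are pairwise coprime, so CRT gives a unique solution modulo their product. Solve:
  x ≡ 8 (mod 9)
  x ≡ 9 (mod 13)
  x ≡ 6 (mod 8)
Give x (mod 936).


Moduli 9, 13, 8 are pairwise coprime; by CRT there is a unique solution modulo M = 9 · 13 · 8 = 936.
Solve pairwise, accumulating the modulus:
  Start with x ≡ 8 (mod 9).
  Combine with x ≡ 9 (mod 13): since gcd(9, 13) = 1, we get a unique residue mod 117.
    Write x = 8 + 9·t and substitute into x ≡ 9 (mod 13): 9·t ≡ 9 − 8 = 1 (mod 13).
    The inverse of 9 mod 13 is 3 (since 9·3 = 27 = 2·13 + 1), so t ≡ 3·1 = 3 ≡ 3 (mod 13).
    Then x = 8 + 9·3 = 35, valid modulo lcm(9, 13) = 117: x ≡ 35 (mod 117).
  Combine with x ≡ 6 (mod 8): since gcd(117, 8) = 1, we get a unique residue mod 936.
    Write x = 35 + 117·t and substitute into x ≡ 6 (mod 8): 117·t ≡ 6 − 35 = -29 (mod 8).
    Reduce coefficients mod 8: 5·t ≡ 3 (mod 8).
    The inverse of 5 mod 8 is 5 (since 5·5 = 25 = 3·8 + 1), so t ≡ 5·3 = 15 ≡ 7 (mod 8).
    Then x = 35 + 117·7 = 854, valid modulo lcm(117, 8) = 936: x ≡ 854 (mod 936).
Verify: 854 mod 9 = 8 ✓, 854 mod 13 = 9 ✓, 854 mod 8 = 6 ✓.

x ≡ 854 (mod 936).


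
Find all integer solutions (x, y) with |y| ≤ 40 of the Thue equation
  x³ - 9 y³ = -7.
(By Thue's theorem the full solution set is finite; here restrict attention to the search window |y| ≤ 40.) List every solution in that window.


The equation is x³ - 9y³ = -7. For fixed y, x³ = 9·y³ − 7, so a solution requires the RHS to be a perfect cube.
Strategy: iterate y from -40 to 40, compute RHS = 9·y³ − 7, and check whether it is a (positive or negative) perfect cube.
Check small values of y:
  y = 0: RHS = -7 is not a perfect cube.
  y = 1: RHS = 2 is not a perfect cube.
  y = -1: RHS = -16 is not a perfect cube.
  y = 2: RHS = 65 is not a perfect cube.
  y = -2: RHS = -79 is not a perfect cube.
  y = 3: RHS = 236 is not a perfect cube.
  y = -3: RHS = -250 is not a perfect cube.
Continuing the search up to |y| = 40 finds no solutions either.
No (x, y) in the scanned range satisfies the equation.

No integer solutions with |y| ≤ 40.


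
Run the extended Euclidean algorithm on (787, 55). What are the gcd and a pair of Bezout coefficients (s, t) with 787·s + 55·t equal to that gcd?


Euclidean algorithm on (787, 55) — divide until remainder is 0:
  787 = 14 · 55 + 17
  55 = 3 · 17 + 4
  17 = 4 · 4 + 1
  4 = 4 · 1 + 0
gcd(787, 55) = 1.
Track Bezout coefficients alongside the remainders: start with r₀ = 787 = a·1 + b·0 (s = 1, t = 0) and r₁ = 55 = a·0 + b·1 (s = 0, t = 1); each new remainder r_{k+1} = r_{k-1} − q_k·r_k inherits s_{k+1} = s_{k-1} − q_k·s_k, t_{k+1} = t_{k-1} − q_k·t_k, so r_k = a·s_k + b·t_k at every step:
  q = 14: r = 17, s = 1 − 14·0 = 1, t = 0 − 14·1 = -14  (check: 787·1 + 55·(-14) = 17)
  q = 3: r = 4, s = 0 − 3·1 = -3, t = 1 − 3·(-14) = 43  (check: 787·(-3) + 55·43 = 4)
  q = 4: r = 1, s = 1 − 4·(-3) = 13, t = -14 − 4·43 = -186  (check: 787·13 + 55·(-186) = 1)
The row with r = 1 (the gcd) gives the Bezout coefficients s = 13, t = -186.
Result: 787 · (13) + 55 · (-186) = 1.

gcd(787, 55) = 1; s = 13, t = -186 (check: 787·13 + 55·(-186) = 1).


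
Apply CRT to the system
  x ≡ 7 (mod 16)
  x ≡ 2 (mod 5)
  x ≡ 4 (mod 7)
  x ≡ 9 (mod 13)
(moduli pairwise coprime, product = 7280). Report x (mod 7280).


Product of moduli M = 16 · 5 · 7 · 13 = 7280.
Merge one congruence at a time:
  Start: x ≡ 7 (mod 16).
  Combine with x ≡ 2 (mod 5); new modulus lcm = 80.
    Write x = 7 + 16·t and substitute into x ≡ 2 (mod 5): 16·t ≡ 2 − 7 = -5 (mod 5).
    Reduce coefficients mod 5: 1·t ≡ 0 (mod 5).
    So t ≡ 0 (mod 5).
    Then x = 7 + 16·0 = 7, valid modulo lcm(16, 5) = 80: x ≡ 7 (mod 80).
  Combine with x ≡ 4 (mod 7); new modulus lcm = 560.
    Write x = 7 + 80·t and substitute into x ≡ 4 (mod 7): 80·t ≡ 4 − 7 = -3 (mod 7).
    Reduce coefficients mod 7: 3·t ≡ 4 (mod 7).
    The inverse of 3 mod 7 is 5 (since 3·5 = 15 = 2·7 + 1), so t ≡ 5·4 = 20 ≡ 6 (mod 7).
    Then x = 7 + 80·6 = 487, valid modulo lcm(80, 7) = 560: x ≡ 487 (mod 560).
  Combine with x ≡ 9 (mod 13); new modulus lcm = 7280.
    Write x = 487 + 560·t and substitute into x ≡ 9 (mod 13): 560·t ≡ 9 − 487 = -478 (mod 13).
    Reduce coefficients mod 13: 1·t ≡ 3 (mod 13).
    So t ≡ 3 (mod 13).
    Then x = 487 + 560·3 = 2167, valid modulo lcm(560, 13) = 7280: x ≡ 2167 (mod 7280).
Verify against each original: 2167 mod 16 = 7, 2167 mod 5 = 2, 2167 mod 7 = 4, 2167 mod 13 = 9.

x ≡ 2167 (mod 7280).


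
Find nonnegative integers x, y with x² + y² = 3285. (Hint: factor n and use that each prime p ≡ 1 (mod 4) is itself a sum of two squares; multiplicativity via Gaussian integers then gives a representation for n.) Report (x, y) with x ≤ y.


Step 1: Factor n = 3285 = 3^2 · 5 · 73.
Step 2: Check the mod-4 condition on each prime factor: 3 ≡ 3 (mod 4), exponent 2 (must be even); 5 ≡ 1 (mod 4), exponent 1; 73 ≡ 1 (mod 4), exponent 1.
All primes ≡ 3 (mod 4) appear to even exponent (or don't appear), so by the two-squares theorem n IS expressible as a sum of two squares.
Step 3: Build a representation. Group n = k² · m with k = 3 and m = 5 · 73 = 365 (a product of primes ≡ 1 (mod 4)); a representation of m scales to one of n via (k·x)² + (k·y)² = k²(x² + y²). Each prime p ≡ 1 (mod 4) is itself a sum of two squares; find a² by testing p − a² for a perfect square:
  5: 5 − 1² = 4 = 2² ⇒ 5 = 1² + 2².
  73: 73 − 1² = 72, 73 − 2² = 69, 73 − 3² = 64 = 8² ⇒ 73 = 3² + 8².
  Combine using the Brahmagupta–Fibonacci identity (a² + b²)(c² + d²) = (ac − bd)² + (ad + bc)² = (ac + bd)² + (ad − bc)²:
  5 · 73 = 365: from (1² + 2²)(3² + 8²), take (1·3 − 2·8, 1·8 + 2·3) = (3 − 16, 8 + 6) = (-13, 14); dropping signs (only squares matter) gives (13, 14); check 13² + 14² = 169 + 196 = 365 ✓.
  Scale by k = 3: (3·13, 3·14) = (39, 42).
Step 4: Order so x ≤ y and verify: 39² + 42² = 1521 + 1764 = 3285 = n. ✓

n = 3285 = 39² + 42² (one valid representation with x ≤ y).


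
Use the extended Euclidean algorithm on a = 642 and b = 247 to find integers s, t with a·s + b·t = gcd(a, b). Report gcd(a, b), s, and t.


Euclidean algorithm on (642, 247) — divide until remainder is 0:
  642 = 2 · 247 + 148
  247 = 1 · 148 + 99
  148 = 1 · 99 + 49
  99 = 2 · 49 + 1
  49 = 49 · 1 + 0
gcd(642, 247) = 1.
Track Bezout coefficients alongside the remainders: start with r₀ = 642 = a·1 + b·0 (s = 1, t = 0) and r₁ = 247 = a·0 + b·1 (s = 0, t = 1); each new remainder r_{k+1} = r_{k-1} − q_k·r_k inherits s_{k+1} = s_{k-1} − q_k·s_k, t_{k+1} = t_{k-1} − q_k·t_k, so r_k = a·s_k + b·t_k at every step:
  q = 2: r = 148, s = 1 − 2·0 = 1, t = 0 − 2·1 = -2  (check: 642·1 + 247·(-2) = 148)
  q = 1: r = 99, s = 0 − 1·1 = -1, t = 1 − 1·(-2) = 3  (check: 642·(-1) + 247·3 = 99)
  q = 1: r = 49, s = 1 − 1·(-1) = 2, t = -2 − 1·3 = -5  (check: 642·2 + 247·(-5) = 49)
  q = 2: r = 1, s = -1 − 2·2 = -5, t = 3 − 2·(-5) = 13  (check: 642·(-5) + 247·13 = 1)
The row with r = 1 (the gcd) gives the Bezout coefficients s = -5, t = 13.
Result: 642 · (-5) + 247 · (13) = 1.

gcd(642, 247) = 1; s = -5, t = 13 (check: 642·(-5) + 247·13 = 1).


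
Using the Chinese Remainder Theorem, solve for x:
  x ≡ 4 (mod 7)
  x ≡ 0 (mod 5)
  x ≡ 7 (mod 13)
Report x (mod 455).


Moduli 7, 5, 13 are pairwise coprime; by CRT there is a unique solution modulo M = 7 · 5 · 13 = 455.
Solve pairwise, accumulating the modulus:
  Start with x ≡ 4 (mod 7).
  Combine with x ≡ 0 (mod 5): since gcd(7, 5) = 1, we get a unique residue mod 35.
    Write x = 4 + 7·t and substitute into x ≡ 0 (mod 5): 7·t ≡ 0 − 4 = -4 (mod 5).
    Reduce coefficients mod 5: 2·t ≡ 1 (mod 5).
    The inverse of 2 mod 5 is 3 (since 2·3 = 6 = 1·5 + 1), so t ≡ 3·1 = 3 ≡ 3 (mod 5).
    Then x = 4 + 7·3 = 25, valid modulo lcm(7, 5) = 35: x ≡ 25 (mod 35).
  Combine with x ≡ 7 (mod 13): since gcd(35, 13) = 1, we get a unique residue mod 455.
    Write x = 25 + 35·t and substitute into x ≡ 7 (mod 13): 35·t ≡ 7 − 25 = -18 (mod 13).
    Reduce coefficients mod 13: 9·t ≡ 8 (mod 13).
    The inverse of 9 mod 13 is 3 (since 9·3 = 27 = 2·13 + 1), so t ≡ 3·8 = 24 ≡ 11 (mod 13).
    Then x = 25 + 35·11 = 410, valid modulo lcm(35, 13) = 455: x ≡ 410 (mod 455).
Verify: 410 mod 7 = 4 ✓, 410 mod 5 = 0 ✓, 410 mod 13 = 7 ✓.

x ≡ 410 (mod 455).


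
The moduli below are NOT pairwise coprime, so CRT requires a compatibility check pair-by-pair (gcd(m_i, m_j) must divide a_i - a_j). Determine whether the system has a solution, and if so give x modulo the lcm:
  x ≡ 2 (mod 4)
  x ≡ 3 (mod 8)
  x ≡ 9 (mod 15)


Moduli 4, 8, 15 are not pairwise coprime, so CRT works modulo lcm(m_i) when all pairwise compatibility conditions hold.
Pairwise compatibility: gcd(m_i, m_j) must divide a_i - a_j for every pair.
Merge one congruence at a time:
  Start: x ≡ 2 (mod 4).
  Combine with x ≡ 3 (mod 8): gcd(4, 8) = 4, and 3 - 2 = 1 is NOT divisible by 4.
    ⇒ system is inconsistent (no integer solution).

No solution (the system is inconsistent).


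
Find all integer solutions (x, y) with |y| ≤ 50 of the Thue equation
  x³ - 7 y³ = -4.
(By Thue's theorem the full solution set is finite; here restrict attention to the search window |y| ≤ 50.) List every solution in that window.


The equation is x³ - 7y³ = -4. For fixed y, x³ = 7·y³ − 4, so a solution requires the RHS to be a perfect cube.
Strategy: iterate y from -50 to 50, compute RHS = 7·y³ − 4, and check whether it is a (positive or negative) perfect cube.
Check small values of y:
  y = 0: RHS = -4 is not a perfect cube.
  y = 1: RHS = 3 is not a perfect cube.
  y = -1: RHS = -11 is not a perfect cube.
  y = 2: RHS = 52 is not a perfect cube.
  y = -2: RHS = -60 is not a perfect cube.
  y = 3: RHS = 185 is not a perfect cube.
  y = -3: RHS = -193 is not a perfect cube.
Continuing the search up to |y| = 50 finds no solutions either.
No (x, y) in the scanned range satisfies the equation.

No integer solutions with |y| ≤ 50.


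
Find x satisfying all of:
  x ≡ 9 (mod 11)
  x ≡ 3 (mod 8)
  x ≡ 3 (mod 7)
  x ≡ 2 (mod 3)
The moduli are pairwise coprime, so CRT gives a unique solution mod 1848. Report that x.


Product of moduli M = 11 · 8 · 7 · 3 = 1848.
Merge one congruence at a time:
  Start: x ≡ 9 (mod 11).
  Combine with x ≡ 3 (mod 8); new modulus lcm = 88.
    Write x = 9 + 11·t and substitute into x ≡ 3 (mod 8): 11·t ≡ 3 − 9 = -6 (mod 8).
    Reduce coefficients mod 8: 3·t ≡ 2 (mod 8).
    The inverse of 3 mod 8 is 3 (since 3·3 = 9 = 1·8 + 1), so t ≡ 3·2 = 6 ≡ 6 (mod 8).
    Then x = 9 + 11·6 = 75, valid modulo lcm(11, 8) = 88: x ≡ 75 (mod 88).
  Combine with x ≡ 3 (mod 7); new modulus lcm = 616.
    Write x = 75 + 88·t and substitute into x ≡ 3 (mod 7): 88·t ≡ 3 − 75 = -72 (mod 7).
    Reduce coefficients mod 7: 4·t ≡ 5 (mod 7).
    The inverse of 4 mod 7 is 2 (since 4·2 = 8 = 1·7 + 1), so t ≡ 2·5 = 10 ≡ 3 (mod 7).
    Then x = 75 + 88·3 = 339, valid modulo lcm(88, 7) = 616: x ≡ 339 (mod 616).
  Combine with x ≡ 2 (mod 3); new modulus lcm = 1848.
    Write x = 339 + 616·t and substitute into x ≡ 2 (mod 3): 616·t ≡ 2 − 339 = -337 (mod 3).
    Reduce coefficients mod 3: 1·t ≡ 2 (mod 3).
    So t ≡ 2 (mod 3).
    Then x = 339 + 616·2 = 1571, valid modulo lcm(616, 3) = 1848: x ≡ 1571 (mod 1848).
Verify against each original: 1571 mod 11 = 9, 1571 mod 8 = 3, 1571 mod 7 = 3, 1571 mod 3 = 2.

x ≡ 1571 (mod 1848).


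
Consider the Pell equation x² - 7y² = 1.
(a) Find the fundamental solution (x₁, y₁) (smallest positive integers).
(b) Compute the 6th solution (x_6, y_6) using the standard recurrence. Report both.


Step 1: Find the fundamental solution (x₁, y₁) of x² - 7y² = 1.
  Expand √7 as a continued fraction. a₀ = ⌊√7⌋ = 2; iterate m_{k+1} = d_k·a_k − m_k, d_{k+1} = (7 − m_{k+1}²)/d_k, a_{k+1} = ⌊(a₀ + m_{k+1})/d_{k+1}⌋ (starting m₀ = 0, d₀ = 1), with convergents p_k = a_k·p_{k-1} + p_{k-2}, q_k = a_k·q_{k-1} + q_{k-2} (p₋₁ = 1, q₋₁ = 0):
  k = 0: a₀ = 2; p₀/q₀ = 2/1; p₀² − 7·q₀² = 4 − 7 = -3.
  k = 1: m = 2, d = 3, a = ⌊(2 + 2)/3⌋ = 1; p/q = (1·2 + 1)/(1·1 + 0) = 3/1; p² − 7·q² = 9 − 7 = 2.
  k = 2: m = 1, d = 2, a = ⌊(2 + 1)/2⌋ = 1; p/q = (1·3 + 2)/(1·1 + 1) = 5/2; p² − 7·q² = 25 − 28 = -3.
  k = 3: m = 1, d = 3, a = ⌊(2 + 1)/3⌋ = 1; p/q = (1·5 + 3)/(1·2 + 1) = 8/3; p² − 7·q² = 64 − 63 = 1.
  The first convergent with p² − 7·q² = 1 gives the fundamental solution (x₁, y₁) = (8, 3).
Step 2: Apply the recurrence (x_{n+1}, y_{n+1}) = (x₁x_n + 7y₁y_n, x₁y_n + y₁x_n) repeatedly.
  From (x_1, y_1) = (8, 3): x_2 = 8·8 + 7·3·3 = 127; y_2 = 8·3 + 3·8 = 48.
  From (x_2, y_2) = (127, 48): x_3 = 8·127 + 7·3·48 = 2024; y_3 = 8·48 + 3·127 = 765.
  From (x_3, y_3) = (2024, 765): x_4 = 8·2024 + 7·3·765 = 32257; y_4 = 8·765 + 3·2024 = 12192.
  From (x_4, y_4) = (32257, 12192): x_5 = 8·32257 + 7·3·12192 = 514088; y_5 = 8·12192 + 3·32257 = 194307.
  From (x_5, y_5) = (514088, 194307): x_6 = 8·514088 + 7·3·194307 = 8193151; y_6 = 8·194307 + 3·514088 = 3096720.
Step 3: Verify x_6² - 7·y_6² = 67127723308801 - 67127723308800 = 1 (should be 1). ✓

(x_1, y_1) = (8, 3); (x_6, y_6) = (8193151, 3096720).


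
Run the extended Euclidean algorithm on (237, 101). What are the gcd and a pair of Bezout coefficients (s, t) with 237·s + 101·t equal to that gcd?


Euclidean algorithm on (237, 101) — divide until remainder is 0:
  237 = 2 · 101 + 35
  101 = 2 · 35 + 31
  35 = 1 · 31 + 4
  31 = 7 · 4 + 3
  4 = 1 · 3 + 1
  3 = 3 · 1 + 0
gcd(237, 101) = 1.
Track Bezout coefficients alongside the remainders: start with r₀ = 237 = a·1 + b·0 (s = 1, t = 0) and r₁ = 101 = a·0 + b·1 (s = 0, t = 1); each new remainder r_{k+1} = r_{k-1} − q_k·r_k inherits s_{k+1} = s_{k-1} − q_k·s_k, t_{k+1} = t_{k-1} − q_k·t_k, so r_k = a·s_k + b·t_k at every step:
  q = 2: r = 35, s = 1 − 2·0 = 1, t = 0 − 2·1 = -2  (check: 237·1 + 101·(-2) = 35)
  q = 2: r = 31, s = 0 − 2·1 = -2, t = 1 − 2·(-2) = 5  (check: 237·(-2) + 101·5 = 31)
  q = 1: r = 4, s = 1 − 1·(-2) = 3, t = -2 − 1·5 = -7  (check: 237·3 + 101·(-7) = 4)
  q = 7: r = 3, s = -2 − 7·3 = -23, t = 5 − 7·(-7) = 54  (check: 237·(-23) + 101·54 = 3)
  q = 1: r = 1, s = 3 − 1·(-23) = 26, t = -7 − 1·54 = -61  (check: 237·26 + 101·(-61) = 1)
The row with r = 1 (the gcd) gives the Bezout coefficients s = 26, t = -61.
Result: 237 · (26) + 101 · (-61) = 1.

gcd(237, 101) = 1; s = 26, t = -61 (check: 237·26 + 101·(-61) = 1).
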